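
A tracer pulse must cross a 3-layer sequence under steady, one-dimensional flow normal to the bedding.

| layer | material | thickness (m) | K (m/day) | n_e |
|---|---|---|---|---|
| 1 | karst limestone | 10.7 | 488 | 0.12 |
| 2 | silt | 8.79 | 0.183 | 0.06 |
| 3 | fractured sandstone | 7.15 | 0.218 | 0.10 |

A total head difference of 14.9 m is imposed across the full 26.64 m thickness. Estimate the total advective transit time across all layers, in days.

13.7

With flow normal to the layers, continuity requires the same specific discharge q through every layer.
Σ(b_i/K_i) = 10.7/488 + 8.79/0.183 + 7.15/0.218 = 80.85 d.
q = Δh / Σ(b_i/K_i) = 14.9 / 80.85 = 0.1843 m/day.
In each layer the seepage velocity is v_i = q/n_i, so the layer transit time is t_i = b_i·n_i / q:
  layer 1 (karst limestone): t_1 = 10.7 × 0.12 / 0.1843 = 6.967 d
  layer 2 (silt): t_2 = 8.79 × 0.06 / 0.1843 = 2.862 d
  layer 3 (fractured sandstone): t_3 = 7.15 × 0.10 / 0.1843 = 3.880 d
Total t = Σ t_i = 13.71 days.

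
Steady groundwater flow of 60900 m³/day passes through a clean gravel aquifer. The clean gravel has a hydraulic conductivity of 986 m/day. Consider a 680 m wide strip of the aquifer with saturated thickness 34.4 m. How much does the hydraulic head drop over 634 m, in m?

1.67

Cross-sectional area A = 680 × 34.4 = 23392 m².
From Q = K·A·i, i = Q / (K·A) = 60900 / (986.0 × 23392) = 0.002640.
Head loss Δh = i · L = 0.002640 × 634 = 1.674 m.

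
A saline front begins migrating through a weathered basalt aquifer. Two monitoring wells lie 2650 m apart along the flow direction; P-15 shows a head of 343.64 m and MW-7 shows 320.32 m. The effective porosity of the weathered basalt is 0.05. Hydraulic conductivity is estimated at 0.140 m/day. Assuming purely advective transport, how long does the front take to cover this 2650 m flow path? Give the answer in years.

Hydraulic gradient i = (343.64 − 320.32) / 2650 = 23.32 / 2650 = 0.008800.
Darcy flux q = K · i = 0.1400 × 0.008800 = 0.001232 m/day.
Seepage velocity v = q / n_e = 0.001232 / 0.05 = 0.02464 m/day.
Travel time t = L / v = 2650 / 0.02464 = 1.075e+05 days = 294.5 years.

294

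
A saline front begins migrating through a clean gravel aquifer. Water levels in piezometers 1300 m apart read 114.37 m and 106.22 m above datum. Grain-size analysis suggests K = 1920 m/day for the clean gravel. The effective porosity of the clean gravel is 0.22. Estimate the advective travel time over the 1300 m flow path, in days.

23.8

Hydraulic gradient i = (114.37 − 106.22) / 1300 = 8.15 / 1300 = 0.006269.
Darcy flux q = K · i = 1920 × 0.006269 = 12.04 m/day.
Seepage velocity v = q / n_e = 12.04 / 0.22 = 54.71 m/day.
Travel time t = L / v = 1300 / 54.71 = 23.76 days.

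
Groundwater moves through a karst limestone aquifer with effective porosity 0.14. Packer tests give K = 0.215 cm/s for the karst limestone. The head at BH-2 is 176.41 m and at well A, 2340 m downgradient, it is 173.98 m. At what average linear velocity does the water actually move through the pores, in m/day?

Convert K: 0.215 cm/s × 864 = 185.8 m/day.
Hydraulic gradient i = (176.41 − 173.98) / 2340 = 2.43 / 2340 = 0.001038.
Darcy flux q = K · i = 185.8 × 0.001038 = 0.1929 m/day.
Seepage velocity v = q / n_e = 0.1929 / 0.14 = 1.378 m/day.

1.38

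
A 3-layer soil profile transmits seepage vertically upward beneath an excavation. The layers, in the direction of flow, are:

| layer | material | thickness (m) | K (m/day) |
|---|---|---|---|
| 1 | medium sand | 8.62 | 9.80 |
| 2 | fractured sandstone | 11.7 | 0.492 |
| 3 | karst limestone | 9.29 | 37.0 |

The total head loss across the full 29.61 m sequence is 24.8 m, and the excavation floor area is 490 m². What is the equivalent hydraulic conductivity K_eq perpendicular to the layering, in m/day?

Flow is perpendicular to layering, so the layers act in series and the equivalent K is the thickness-weighted harmonic mean.
Total thickness L = 8.62 + 11.7 + 9.29 = 29.61 m.
Σ(b_i/K_i) = 8.62/9.80 + 11.7/0.492 + 9.29/37.0 = 24.91 d.
K_eq = L / Σ(b_i/K_i) = 29.61 / 24.91 = 1.189 m/day.

1.19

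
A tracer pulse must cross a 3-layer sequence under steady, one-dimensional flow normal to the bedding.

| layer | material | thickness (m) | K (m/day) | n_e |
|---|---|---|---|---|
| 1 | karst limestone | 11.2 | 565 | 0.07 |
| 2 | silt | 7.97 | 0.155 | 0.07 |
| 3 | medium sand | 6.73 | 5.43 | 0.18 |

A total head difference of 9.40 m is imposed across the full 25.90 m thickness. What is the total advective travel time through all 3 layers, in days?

With flow normal to the layers, continuity requires the same specific discharge q through every layer.
Σ(b_i/K_i) = 11.2/565 + 7.97/0.155 + 6.73/5.43 = 52.68 d.
q = Δh / Σ(b_i/K_i) = 9.40 / 52.68 = 0.1784 m/day.
In each layer the seepage velocity is v_i = q/n_i, so the layer transit time is t_i = b_i·n_i / q:
  layer 1 (karst limestone): t_1 = 11.2 × 0.07 / 0.1784 = 4.394 d
  layer 2 (silt): t_2 = 7.97 × 0.07 / 0.1784 = 3.127 d
  layer 3 (medium sand): t_3 = 6.73 × 0.18 / 0.1784 = 6.789 d
Total t = Σ t_i = 14.31 days.

14.3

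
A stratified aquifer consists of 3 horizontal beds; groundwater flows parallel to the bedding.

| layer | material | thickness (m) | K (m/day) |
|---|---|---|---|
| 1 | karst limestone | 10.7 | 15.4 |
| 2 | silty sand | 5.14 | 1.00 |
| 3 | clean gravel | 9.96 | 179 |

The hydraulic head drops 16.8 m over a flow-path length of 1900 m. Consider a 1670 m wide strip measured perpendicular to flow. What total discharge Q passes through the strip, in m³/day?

Flow is parallel to layering, so each bed carries its own Darcy discharge and the transmissivities add.
Σ(K_i·b_i) = 15.4×10.7 + 1.00×5.14 + 179×9.96 = 1953 m²/day.
Hydraulic gradient i = Δh / L = 16.8 / 1900 = 0.008842.
Q = Σ(K_i·b_i) · W · i = 1953 × 1670 × 0.008842 = 28835 m³/day.

28800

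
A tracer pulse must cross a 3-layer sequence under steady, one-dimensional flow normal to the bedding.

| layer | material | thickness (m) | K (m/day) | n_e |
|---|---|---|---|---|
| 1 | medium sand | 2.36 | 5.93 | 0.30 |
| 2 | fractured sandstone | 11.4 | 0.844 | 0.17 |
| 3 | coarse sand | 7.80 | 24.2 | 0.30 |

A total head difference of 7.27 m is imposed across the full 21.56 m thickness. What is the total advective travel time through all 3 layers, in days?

9.76

With flow normal to the layers, continuity requires the same specific discharge q through every layer.
Σ(b_i/K_i) = 2.36/5.93 + 11.4/0.844 + 7.80/24.2 = 14.23 d.
q = Δh / Σ(b_i/K_i) = 7.27 / 14.23 = 0.5110 m/day.
In each layer the seepage velocity is v_i = q/n_i, so the layer transit time is t_i = b_i·n_i / q:
  layer 1 (medium sand): t_1 = 2.36 × 0.30 / 0.5110 = 1.386 d
  layer 2 (fractured sandstone): t_2 = 11.4 × 0.17 / 0.5110 = 3.793 d
  layer 3 (coarse sand): t_3 = 7.80 × 0.30 / 0.5110 = 4.579 d
Total t = Σ t_i = 9.758 days.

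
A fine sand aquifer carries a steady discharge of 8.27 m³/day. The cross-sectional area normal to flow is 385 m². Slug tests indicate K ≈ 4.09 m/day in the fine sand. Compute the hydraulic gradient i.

0.00525

From Q = K·A·i, i = Q / (K·A) = 8.27 / (4.090 × 385.0) = 0.005252.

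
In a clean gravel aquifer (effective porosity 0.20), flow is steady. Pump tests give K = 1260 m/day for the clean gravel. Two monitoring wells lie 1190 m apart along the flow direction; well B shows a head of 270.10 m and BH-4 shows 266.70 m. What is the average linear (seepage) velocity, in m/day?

18.0

Hydraulic gradient i = (270.10 − 266.70) / 1190 = 3.4 / 1190 = 0.002857.
Darcy flux q = K · i = 1260 × 0.002857 = 3.600 m/day.
Seepage velocity v = q / n_e = 3.600 / 0.20 = 18.00 m/day.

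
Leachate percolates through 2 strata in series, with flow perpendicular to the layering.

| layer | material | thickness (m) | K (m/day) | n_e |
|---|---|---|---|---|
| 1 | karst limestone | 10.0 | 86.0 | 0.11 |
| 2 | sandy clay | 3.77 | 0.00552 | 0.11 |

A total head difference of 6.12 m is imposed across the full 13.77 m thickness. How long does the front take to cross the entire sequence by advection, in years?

0.463

With flow normal to the layers, continuity requires the same specific discharge q through every layer.
Σ(b_i/K_i) = 10.0/86.0 + 3.77/0.00552 = 683.1 d.
q = Δh / Σ(b_i/K_i) = 6.12 / 683.1 = 0.008959 m/day.
In each layer the seepage velocity is v_i = q/n_i, so the layer transit time is t_i = b_i·n_i / q:
  layer 1 (karst limestone): t_1 = 10.0 × 0.11 / 0.008959 = 122.8 d
  layer 2 (sandy clay): t_2 = 3.77 × 0.11 / 0.008959 = 46.29 d
Total t = Σ t_i = 169.1 days = 0.4629 years.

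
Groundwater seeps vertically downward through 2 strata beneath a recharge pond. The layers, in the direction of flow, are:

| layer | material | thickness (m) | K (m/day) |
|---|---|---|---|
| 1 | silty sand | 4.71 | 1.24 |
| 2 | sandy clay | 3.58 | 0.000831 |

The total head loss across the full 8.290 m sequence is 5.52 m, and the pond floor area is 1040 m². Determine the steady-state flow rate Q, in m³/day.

Flow is perpendicular to layering, so the layers act in series and the equivalent K is the thickness-weighted harmonic mean.
Total thickness L = 4.71 + 3.58 = 8.290 m.
Σ(b_i/K_i) = 4.71/1.24 + 3.58/0.000831 = 4312 d.
K_eq = L / Σ(b_i/K_i) = 8.290 / 4312 = 0.001923 m/day.
Q = K_eq · A · (Δh/L) = 0.001923 × 1040 × (5.52/8.290) = 1.331 m³/day.

1.33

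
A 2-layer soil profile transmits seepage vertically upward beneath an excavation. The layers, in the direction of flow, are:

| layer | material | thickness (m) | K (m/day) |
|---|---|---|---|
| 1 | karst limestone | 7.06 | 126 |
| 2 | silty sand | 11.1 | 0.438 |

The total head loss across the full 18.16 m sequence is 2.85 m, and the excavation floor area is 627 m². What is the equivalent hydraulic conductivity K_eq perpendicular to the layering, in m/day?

Flow is perpendicular to layering, so the layers act in series and the equivalent K is the thickness-weighted harmonic mean.
Total thickness L = 7.06 + 11.1 = 18.16 m.
Σ(b_i/K_i) = 7.06/126 + 11.1/0.438 = 25.40 d.
K_eq = L / Σ(b_i/K_i) = 18.16 / 25.40 = 0.7150 m/day.

0.715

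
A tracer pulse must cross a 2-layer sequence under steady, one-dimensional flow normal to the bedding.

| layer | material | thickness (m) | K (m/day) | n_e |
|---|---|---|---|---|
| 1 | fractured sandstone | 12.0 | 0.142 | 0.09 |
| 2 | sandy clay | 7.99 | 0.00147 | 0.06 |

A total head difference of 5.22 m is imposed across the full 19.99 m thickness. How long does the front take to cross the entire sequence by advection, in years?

With flow normal to the layers, continuity requires the same specific discharge q through every layer.
Σ(b_i/K_i) = 12.0/0.142 + 7.99/0.00147 = 5520 d.
q = Δh / Σ(b_i/K_i) = 5.22 / 5520 = 0.0009457 m/day.
In each layer the seepage velocity is v_i = q/n_i, so the layer transit time is t_i = b_i·n_i / q:
  layer 1 (fractured sandstone): t_1 = 12.0 × 0.09 / 0.0009457 = 1142 d
  layer 2 (sandy clay): t_2 = 7.99 × 0.06 / 0.0009457 = 506.9 d
Total t = Σ t_i = 1649 days = 4.515 years.

4.51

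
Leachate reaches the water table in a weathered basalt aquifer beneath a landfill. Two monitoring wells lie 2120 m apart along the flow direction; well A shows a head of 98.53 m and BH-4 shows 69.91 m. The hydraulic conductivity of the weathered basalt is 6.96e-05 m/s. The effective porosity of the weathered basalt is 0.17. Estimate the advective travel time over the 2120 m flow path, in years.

12.2

Convert K: 6.96e-05 m/s × 86400 = 6.013 m/day.
Hydraulic gradient i = (98.53 − 69.91) / 2120 = 28.62 / 2120 = 0.01350.
Darcy flux q = K · i = 6.013 × 0.01350 = 0.08118 m/day.
Seepage velocity v = q / n_e = 0.08118 / 0.17 = 0.4775 m/day.
Travel time t = L / v = 2120 / 0.4775 = 4439 days = 12.15 years.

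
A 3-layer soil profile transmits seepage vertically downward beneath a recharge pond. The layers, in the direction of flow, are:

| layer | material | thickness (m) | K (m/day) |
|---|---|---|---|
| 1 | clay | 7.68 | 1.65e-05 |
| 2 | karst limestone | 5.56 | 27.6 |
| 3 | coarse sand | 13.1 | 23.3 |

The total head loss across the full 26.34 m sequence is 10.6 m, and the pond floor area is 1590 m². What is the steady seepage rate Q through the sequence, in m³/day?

0.0362

Flow is perpendicular to layering, so the layers act in series and the equivalent K is the thickness-weighted harmonic mean.
Total thickness L = 7.68 + 5.56 + 13.1 = 26.34 m.
Σ(b_i/K_i) = 7.68/1.65e-05 + 5.56/27.6 + 13.1/23.3 = 4.655e+05 d.
K_eq = L / Σ(b_i/K_i) = 26.34 / 4.655e+05 = 5.659e-05 m/day.
Q = K_eq · A · (Δh/L) = 5.659e-05 × 1590 × (10.6/26.34) = 0.03621 m³/day.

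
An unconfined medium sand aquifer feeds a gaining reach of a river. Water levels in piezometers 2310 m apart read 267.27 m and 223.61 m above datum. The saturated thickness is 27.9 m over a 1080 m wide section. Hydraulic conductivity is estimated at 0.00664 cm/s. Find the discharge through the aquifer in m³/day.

Convert K: 0.00664 cm/s × 864 = 5.737 m/day.
Cross-sectional area A = 1080 × 27.9 = 30132 m².
Hydraulic gradient i = (267.27 − 223.61) / 2310 = 43.66 / 2310 = 0.01890.
Darcy's law: Q = K · A · i = 5.737 × 30132 × 0.01890 = 3267 m³/day.

3270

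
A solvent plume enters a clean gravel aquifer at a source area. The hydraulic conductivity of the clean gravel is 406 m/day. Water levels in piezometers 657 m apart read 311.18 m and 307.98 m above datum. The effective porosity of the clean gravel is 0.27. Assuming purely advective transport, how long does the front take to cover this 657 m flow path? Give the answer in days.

89.7

Hydraulic gradient i = (311.18 − 307.98) / 657 = 3.2 / 657 = 0.004871.
Darcy flux q = K · i = 406.0 × 0.004871 = 1.977 m/day.
Seepage velocity v = q / n_e = 1.977 / 0.27 = 7.324 m/day.
Travel time t = L / v = 657 / 7.324 = 89.71 days.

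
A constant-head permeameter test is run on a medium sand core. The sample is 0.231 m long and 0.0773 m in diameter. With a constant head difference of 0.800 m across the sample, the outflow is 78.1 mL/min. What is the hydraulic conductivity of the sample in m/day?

6.92

Cross-sectional area A = π·(d/2)² = π × (0.0773/2)² = 0.004693 m².
Convert discharge: 78.1 mL/min = 1.302e-06 m³/s.
Darcy's law rearranged: K = Q·L / (A·Δh) = 1.302e-06 × 0.231 / (0.004693 × 0.800) = 8.009e-05 m/s = 6.920 m/day.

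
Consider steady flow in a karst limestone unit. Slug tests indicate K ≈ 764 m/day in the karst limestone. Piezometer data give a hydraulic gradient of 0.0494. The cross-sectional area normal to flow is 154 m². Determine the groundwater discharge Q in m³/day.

5810

Hydraulic gradient i = 0.0494.
Darcy's law: Q = K · A · i = 764.0 × 154.0 × 0.04940 = 5812 m³/day.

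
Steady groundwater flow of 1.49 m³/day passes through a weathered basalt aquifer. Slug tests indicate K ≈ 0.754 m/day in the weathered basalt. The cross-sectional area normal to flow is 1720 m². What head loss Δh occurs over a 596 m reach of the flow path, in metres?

From Q = K·A·i, i = Q / (K·A) = 1.49 / (0.7540 × 1720) = 0.001149.
Head loss Δh = i · L = 0.001149 × 596 = 0.6848 m.

0.685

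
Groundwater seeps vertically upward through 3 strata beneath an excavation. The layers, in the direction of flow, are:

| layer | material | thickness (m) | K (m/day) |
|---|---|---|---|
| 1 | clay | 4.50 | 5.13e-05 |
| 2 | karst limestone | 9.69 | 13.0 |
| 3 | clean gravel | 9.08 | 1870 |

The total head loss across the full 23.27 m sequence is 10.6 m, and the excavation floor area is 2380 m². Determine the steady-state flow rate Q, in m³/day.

Flow is perpendicular to layering, so the layers act in series and the equivalent K is the thickness-weighted harmonic mean.
Total thickness L = 4.50 + 9.69 + 9.08 = 23.27 m.
Σ(b_i/K_i) = 4.50/5.13e-05 + 9.69/13.0 + 9.08/1870 = 87720 d.
K_eq = L / Σ(b_i/K_i) = 23.27 / 87720 = 0.0002653 m/day.
Q = K_eq · A · (Δh/L) = 0.0002653 × 2380 × (10.6/23.27) = 0.2876 m³/day.

0.288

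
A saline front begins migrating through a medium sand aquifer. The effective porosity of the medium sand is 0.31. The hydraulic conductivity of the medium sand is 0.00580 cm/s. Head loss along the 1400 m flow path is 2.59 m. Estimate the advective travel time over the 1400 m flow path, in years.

128

Convert K: 0.00580 cm/s × 864 = 5.011 m/day.
Hydraulic gradient i = Δh / L = 2.59 / 1400 = 0.001850.
Darcy flux q = K · i = 5.011 × 0.001850 = 0.009271 m/day.
Seepage velocity v = q / n_e = 0.009271 / 0.31 = 0.02991 m/day.
Travel time t = L / v = 1400 / 0.02991 = 46814 days = 128.2 years.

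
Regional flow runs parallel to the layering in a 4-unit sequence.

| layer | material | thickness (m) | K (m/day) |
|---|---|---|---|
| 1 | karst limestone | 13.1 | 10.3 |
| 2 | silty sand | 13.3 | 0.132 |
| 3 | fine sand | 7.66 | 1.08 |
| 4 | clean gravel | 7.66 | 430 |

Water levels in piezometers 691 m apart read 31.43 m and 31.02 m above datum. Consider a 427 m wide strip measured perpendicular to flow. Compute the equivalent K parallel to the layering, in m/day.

82.4

Flow is parallel to layering, so each bed carries its own Darcy discharge and the transmissivities add.
Σ(K_i·b_i) = 10.3×13.1 + 0.132×13.3 + 1.08×7.66 + 430×7.66 = 3439 m²/day.
Total thickness b = 41.72 m, so K_eq = Σ(K_i·b_i)/b = 82.42 m/day.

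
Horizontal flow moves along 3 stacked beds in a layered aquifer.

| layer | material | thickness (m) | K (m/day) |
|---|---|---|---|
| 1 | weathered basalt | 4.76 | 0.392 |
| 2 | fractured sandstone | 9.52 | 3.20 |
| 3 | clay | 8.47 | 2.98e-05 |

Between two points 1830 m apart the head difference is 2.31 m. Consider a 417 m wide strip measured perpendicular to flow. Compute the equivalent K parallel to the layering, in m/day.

1.42

Flow is parallel to layering, so each bed carries its own Darcy discharge and the transmissivities add.
Σ(K_i·b_i) = 0.392×4.76 + 3.20×9.52 + 2.98e-05×8.47 = 32.33 m²/day.
Total thickness b = 22.75 m, so K_eq = Σ(K_i·b_i)/b = 1.421 m/day.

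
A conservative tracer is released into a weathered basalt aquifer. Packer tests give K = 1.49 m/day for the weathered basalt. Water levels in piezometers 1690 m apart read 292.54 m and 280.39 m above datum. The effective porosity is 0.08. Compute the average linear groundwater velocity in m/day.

0.134

Hydraulic gradient i = (292.54 − 280.39) / 1690 = 12.15 / 1690 = 0.007189.
Darcy flux q = K · i = 1.490 × 0.007189 = 0.01071 m/day.
Seepage velocity v = q / n_e = 0.01071 / 0.08 = 0.1339 m/day.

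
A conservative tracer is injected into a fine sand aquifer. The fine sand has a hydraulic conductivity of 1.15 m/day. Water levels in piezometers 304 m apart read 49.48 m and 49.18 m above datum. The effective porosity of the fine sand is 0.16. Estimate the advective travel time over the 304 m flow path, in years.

Hydraulic gradient i = (49.48 − 49.18) / 304 = 0.3 / 304 = 0.0009868.
Darcy flux q = K · i = 1.150 × 0.0009868 = 0.001135 m/day.
Seepage velocity v = q / n_e = 0.001135 / 0.16 = 0.007093 m/day.
Travel time t = L / v = 304 / 0.007093 = 42860 days = 117.3 years.

117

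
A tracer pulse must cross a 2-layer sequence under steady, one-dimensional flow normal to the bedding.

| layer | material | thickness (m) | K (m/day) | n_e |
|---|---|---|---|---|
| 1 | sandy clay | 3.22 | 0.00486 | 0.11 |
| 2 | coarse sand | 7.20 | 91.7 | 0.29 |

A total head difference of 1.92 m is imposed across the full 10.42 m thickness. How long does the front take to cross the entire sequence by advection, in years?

With flow normal to the layers, continuity requires the same specific discharge q through every layer.
Σ(b_i/K_i) = 3.22/0.00486 + 7.20/91.7 = 662.6 d.
q = Δh / Σ(b_i/K_i) = 1.92 / 662.6 = 0.002898 m/day.
In each layer the seepage velocity is v_i = q/n_i, so the layer transit time is t_i = b_i·n_i / q:
  layer 1 (sandy clay): t_1 = 3.22 × 0.11 / 0.002898 = 122.2 d
  layer 2 (coarse sand): t_2 = 7.20 × 0.29 / 0.002898 = 720.6 d
Total t = Σ t_i = 842.9 days = 2.308 years.

2.31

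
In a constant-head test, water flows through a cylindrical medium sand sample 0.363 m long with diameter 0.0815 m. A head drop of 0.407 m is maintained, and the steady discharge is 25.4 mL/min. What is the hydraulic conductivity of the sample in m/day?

Cross-sectional area A = π·(d/2)² = π × (0.0815/2)² = 0.005217 m².
Convert discharge: 25.4 mL/min = 4.233e-07 m³/s.
Darcy's law rearranged: K = Q·L / (A·Δh) = 4.233e-07 × 0.363 / (0.005217 × 0.407) = 7.238e-05 m/s = 6.253 m/day.

6.25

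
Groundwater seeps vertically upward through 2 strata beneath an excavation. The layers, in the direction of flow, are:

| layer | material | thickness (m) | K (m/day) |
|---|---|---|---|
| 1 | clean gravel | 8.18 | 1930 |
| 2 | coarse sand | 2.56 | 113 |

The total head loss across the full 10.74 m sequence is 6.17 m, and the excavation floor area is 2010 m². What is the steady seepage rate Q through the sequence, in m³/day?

461000

Flow is perpendicular to layering, so the layers act in series and the equivalent K is the thickness-weighted harmonic mean.
Total thickness L = 8.18 + 2.56 = 10.74 m.
Σ(b_i/K_i) = 8.18/1930 + 2.56/113 = 0.02689 d.
K_eq = L / Σ(b_i/K_i) = 10.74 / 0.02689 = 399.4 m/day.
Q = K_eq · A · (Δh/L) = 399.4 × 2010 × (6.17/10.74) = 4.611e+05 m³/day.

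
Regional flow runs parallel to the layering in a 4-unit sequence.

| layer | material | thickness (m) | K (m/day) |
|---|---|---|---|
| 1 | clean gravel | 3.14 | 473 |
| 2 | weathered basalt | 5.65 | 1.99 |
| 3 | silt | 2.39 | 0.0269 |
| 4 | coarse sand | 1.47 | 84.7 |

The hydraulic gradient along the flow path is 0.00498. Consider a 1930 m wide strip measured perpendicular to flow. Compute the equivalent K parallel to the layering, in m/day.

128

Flow is parallel to layering, so each bed carries its own Darcy discharge and the transmissivities add.
Σ(K_i·b_i) = 473×3.14 + 1.99×5.65 + 0.0269×2.39 + 84.7×1.47 = 1621 m²/day.
Total thickness b = 12.65 m, so K_eq = Σ(K_i·b_i)/b = 128.1 m/day.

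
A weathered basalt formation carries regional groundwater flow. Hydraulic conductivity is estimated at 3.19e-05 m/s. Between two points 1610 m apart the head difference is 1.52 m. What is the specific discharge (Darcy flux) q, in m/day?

0.00260

Convert K: 3.19e-05 m/s × 86400 = 2.756 m/day.
Hydraulic gradient i = Δh / L = 1.52 / 1610 = 0.0009441.
Specific discharge q = K · i = 2.756 × 0.0009441 = 0.002602 m/day.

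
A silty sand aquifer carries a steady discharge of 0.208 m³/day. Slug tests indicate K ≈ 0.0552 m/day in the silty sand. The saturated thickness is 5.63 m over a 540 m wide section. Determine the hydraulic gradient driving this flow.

0.00124

Cross-sectional area A = 540 × 5.63 = 3040 m².
From Q = K·A·i, i = Q / (K·A) = 0.208 / (0.05520 × 3040) = 0.001239.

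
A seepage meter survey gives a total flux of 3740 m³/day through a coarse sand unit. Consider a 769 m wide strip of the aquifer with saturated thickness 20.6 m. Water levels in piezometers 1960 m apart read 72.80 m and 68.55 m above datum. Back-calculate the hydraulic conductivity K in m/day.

Cross-sectional area A = 769 × 20.6 = 15841 m².
Hydraulic gradient i = (72.80 − 68.55) / 1960 = 4.25 / 1960 = 0.002168.
From Q = K·A·i, K = Q / (A·i) = 3740 / (15841 × 0.002168) = 108.9 m/day.

109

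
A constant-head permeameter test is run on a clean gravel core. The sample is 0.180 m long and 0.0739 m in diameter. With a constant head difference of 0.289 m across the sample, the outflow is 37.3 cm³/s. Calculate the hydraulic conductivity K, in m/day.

468

Cross-sectional area A = π·(d/2)² = π × (0.0739/2)² = 0.004289 m².
Convert discharge: 37.3 cm³/s = 3.730e-05 m³/s.
Darcy's law rearranged: K = Q·L / (A·Δh) = 3.730e-05 × 0.180 / (0.004289 × 0.289) = 0.005416 m/s = 468.0 m/day.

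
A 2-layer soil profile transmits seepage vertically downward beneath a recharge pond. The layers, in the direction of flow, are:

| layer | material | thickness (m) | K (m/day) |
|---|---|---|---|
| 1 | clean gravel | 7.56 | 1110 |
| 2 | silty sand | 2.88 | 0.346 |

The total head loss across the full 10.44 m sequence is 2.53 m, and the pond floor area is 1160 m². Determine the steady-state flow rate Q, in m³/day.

Flow is perpendicular to layering, so the layers act in series and the equivalent K is the thickness-weighted harmonic mean.
Total thickness L = 7.56 + 2.88 = 10.44 m.
Σ(b_i/K_i) = 7.56/1110 + 2.88/0.346 = 8.331 d.
K_eq = L / Σ(b_i/K_i) = 10.44 / 8.331 = 1.253 m/day.
Q = K_eq · A · (Δh/L) = 1.253 × 1160 × (2.53/10.44) = 352.3 m³/day.

352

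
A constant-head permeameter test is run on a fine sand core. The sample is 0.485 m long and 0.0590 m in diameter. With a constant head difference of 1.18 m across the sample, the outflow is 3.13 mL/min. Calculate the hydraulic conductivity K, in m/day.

Cross-sectional area A = π·(d/2)² = π × (0.0590/2)² = 0.002734 m².
Convert discharge: 3.13 mL/min = 5.217e-08 m³/s.
Darcy's law rearranged: K = Q·L / (A·Δh) = 5.217e-08 × 0.485 / (0.002734 × 1.18) = 7.843e-06 m/s = 0.6776 m/day.

0.678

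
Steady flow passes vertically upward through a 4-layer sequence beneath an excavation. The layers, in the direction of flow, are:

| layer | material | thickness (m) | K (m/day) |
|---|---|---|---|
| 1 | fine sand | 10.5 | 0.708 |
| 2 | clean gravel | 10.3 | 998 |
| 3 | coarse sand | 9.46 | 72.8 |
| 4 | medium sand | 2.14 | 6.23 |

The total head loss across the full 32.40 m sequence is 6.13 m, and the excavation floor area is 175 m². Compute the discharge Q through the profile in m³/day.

Flow is perpendicular to layering, so the layers act in series and the equivalent K is the thickness-weighted harmonic mean.
Total thickness L = 10.5 + 10.3 + 9.46 + 2.14 = 32.40 m.
Σ(b_i/K_i) = 10.5/0.708 + 10.3/998 + 9.46/72.8 + 2.14/6.23 = 15.31 d.
K_eq = L / Σ(b_i/K_i) = 32.40 / 15.31 = 2.116 m/day.
Q = K_eq · A · (Δh/L) = 2.116 × 175 × (6.13/32.40) = 70.05 m³/day.

70.0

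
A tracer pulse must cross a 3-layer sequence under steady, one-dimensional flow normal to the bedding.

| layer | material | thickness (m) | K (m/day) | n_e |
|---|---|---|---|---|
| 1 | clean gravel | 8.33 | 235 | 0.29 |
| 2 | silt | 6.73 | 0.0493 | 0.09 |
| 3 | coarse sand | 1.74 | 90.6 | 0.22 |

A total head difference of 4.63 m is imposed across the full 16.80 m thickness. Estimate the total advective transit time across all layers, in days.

100

With flow normal to the layers, continuity requires the same specific discharge q through every layer.
Σ(b_i/K_i) = 8.33/235 + 6.73/0.0493 + 1.74/90.6 = 136.6 d.
q = Δh / Σ(b_i/K_i) = 4.63 / 136.6 = 0.03390 m/day.
In each layer the seepage velocity is v_i = q/n_i, so the layer transit time is t_i = b_i·n_i / q:
  layer 1 (clean gravel): t_1 = 8.33 × 0.29 / 0.03390 = 71.25 d
  layer 2 (silt): t_2 = 6.73 × 0.09 / 0.03390 = 17.87 d
  layer 3 (coarse sand): t_3 = 1.74 × 0.22 / 0.03390 = 11.29 d
Total t = Σ t_i = 100.4 days.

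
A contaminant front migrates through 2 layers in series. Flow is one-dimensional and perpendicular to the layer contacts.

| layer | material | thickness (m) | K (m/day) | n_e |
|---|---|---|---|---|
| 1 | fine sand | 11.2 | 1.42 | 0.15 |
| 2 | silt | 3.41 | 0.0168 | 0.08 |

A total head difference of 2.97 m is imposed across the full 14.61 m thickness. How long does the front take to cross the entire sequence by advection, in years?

With flow normal to the layers, continuity requires the same specific discharge q through every layer.
Σ(b_i/K_i) = 11.2/1.42 + 3.41/0.0168 = 210.9 d.
q = Δh / Σ(b_i/K_i) = 2.97 / 210.9 = 0.01408 m/day.
In each layer the seepage velocity is v_i = q/n_i, so the layer transit time is t_i = b_i·n_i / q:
  layer 1 (fine sand): t_1 = 11.2 × 0.15 / 0.01408 = 119.3 d
  layer 2 (silt): t_2 = 3.41 × 0.08 / 0.01408 = 19.37 d
Total t = Σ t_i = 138.6 days = 0.3796 years.

0.380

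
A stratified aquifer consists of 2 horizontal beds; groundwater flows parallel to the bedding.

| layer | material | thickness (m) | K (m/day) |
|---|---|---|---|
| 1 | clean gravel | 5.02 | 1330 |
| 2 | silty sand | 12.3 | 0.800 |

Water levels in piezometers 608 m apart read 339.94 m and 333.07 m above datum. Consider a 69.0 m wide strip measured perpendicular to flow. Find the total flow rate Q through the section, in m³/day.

Flow is parallel to layering, so each bed carries its own Darcy discharge and the transmissivities add.
Σ(K_i·b_i) = 1330×5.02 + 0.800×12.3 = 6686 m²/day.
Hydraulic gradient i = (339.94 − 333.07) / 608 = 6.87 / 608 = 0.01130.
Q = Σ(K_i·b_i) · W · i = 6686 × 69.0 × 0.01130 = 5213 m³/day.

5210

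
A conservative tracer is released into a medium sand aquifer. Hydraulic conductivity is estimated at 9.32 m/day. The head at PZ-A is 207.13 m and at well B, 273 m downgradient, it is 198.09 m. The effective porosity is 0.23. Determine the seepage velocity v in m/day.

Hydraulic gradient i = (207.13 − 198.09) / 273 = 9.04 / 273 = 0.03311.
Darcy flux q = K · i = 9.320 × 0.03311 = 0.3086 m/day.
Seepage velocity v = q / n_e = 0.3086 / 0.23 = 1.342 m/day.

1.34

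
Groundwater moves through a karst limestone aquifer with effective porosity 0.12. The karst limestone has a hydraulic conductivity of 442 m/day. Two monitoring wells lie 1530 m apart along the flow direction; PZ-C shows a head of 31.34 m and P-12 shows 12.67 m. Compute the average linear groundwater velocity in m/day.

44.9

Hydraulic gradient i = (31.34 − 12.67) / 1530 = 18.67 / 1530 = 0.01220.
Darcy flux q = K · i = 442.0 × 0.01220 = 5.394 m/day.
Seepage velocity v = q / n_e = 5.394 / 0.12 = 44.95 m/day.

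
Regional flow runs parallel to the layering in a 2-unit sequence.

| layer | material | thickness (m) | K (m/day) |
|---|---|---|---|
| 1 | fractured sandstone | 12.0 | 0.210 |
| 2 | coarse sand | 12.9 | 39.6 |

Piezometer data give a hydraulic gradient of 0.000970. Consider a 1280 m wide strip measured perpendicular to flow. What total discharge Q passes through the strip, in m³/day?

Flow is parallel to layering, so each bed carries its own Darcy discharge and the transmissivities add.
Σ(K_i·b_i) = 0.210×12.0 + 39.6×12.9 = 513.4 m²/day.
Hydraulic gradient i = 0.000970.
Q = Σ(K_i·b_i) · W · i = 513.4 × 1280 × 0.0009700 = 637.4 m³/day.

637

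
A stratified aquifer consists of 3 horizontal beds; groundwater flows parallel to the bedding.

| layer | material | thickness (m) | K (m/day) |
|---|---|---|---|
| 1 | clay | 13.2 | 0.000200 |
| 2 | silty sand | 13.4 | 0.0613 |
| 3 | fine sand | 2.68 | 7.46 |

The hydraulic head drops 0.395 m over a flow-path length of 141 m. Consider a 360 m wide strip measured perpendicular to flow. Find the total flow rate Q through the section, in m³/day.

21.0

Flow is parallel to layering, so each bed carries its own Darcy discharge and the transmissivities add.
Σ(K_i·b_i) = 0.000200×13.2 + 0.0613×13.4 + 7.46×2.68 = 20.82 m²/day.
Hydraulic gradient i = Δh / L = 0.395 / 141 = 0.002801.
Q = Σ(K_i·b_i) · W · i = 20.82 × 360 × 0.002801 = 20.99 m³/day.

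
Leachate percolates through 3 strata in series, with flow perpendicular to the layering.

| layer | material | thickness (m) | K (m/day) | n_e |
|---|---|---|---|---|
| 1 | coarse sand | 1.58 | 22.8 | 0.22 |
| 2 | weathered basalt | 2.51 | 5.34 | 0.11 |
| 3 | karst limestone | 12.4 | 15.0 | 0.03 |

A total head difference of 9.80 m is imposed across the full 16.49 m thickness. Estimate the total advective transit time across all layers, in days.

With flow normal to the layers, continuity requires the same specific discharge q through every layer.
Σ(b_i/K_i) = 1.58/22.8 + 2.51/5.34 + 12.4/15.0 = 1.366 d.
q = Δh / Σ(b_i/K_i) = 9.80 / 1.366 = 7.174 m/day.
In each layer the seepage velocity is v_i = q/n_i, so the layer transit time is t_i = b_i·n_i / q:
  layer 1 (coarse sand): t_1 = 1.58 × 0.22 / 7.174 = 0.04845 d
  layer 2 (weathered basalt): t_2 = 2.51 × 0.11 / 7.174 = 0.03849 d
  layer 3 (karst limestone): t_3 = 12.4 × 0.03 / 7.174 = 0.05185 d
Total t = Σ t_i = 0.1388 days.

0.139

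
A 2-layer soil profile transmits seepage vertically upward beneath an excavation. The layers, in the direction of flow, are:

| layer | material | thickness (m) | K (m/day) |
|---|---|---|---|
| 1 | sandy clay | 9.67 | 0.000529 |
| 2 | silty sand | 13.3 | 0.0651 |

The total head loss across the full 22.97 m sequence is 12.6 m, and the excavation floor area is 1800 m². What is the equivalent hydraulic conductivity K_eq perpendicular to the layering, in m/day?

0.00124

Flow is perpendicular to layering, so the layers act in series and the equivalent K is the thickness-weighted harmonic mean.
Total thickness L = 9.67 + 13.3 = 22.97 m.
Σ(b_i/K_i) = 9.67/0.000529 + 13.3/0.0651 = 18484 d.
K_eq = L / Σ(b_i/K_i) = 22.97 / 18484 = 0.001243 m/day.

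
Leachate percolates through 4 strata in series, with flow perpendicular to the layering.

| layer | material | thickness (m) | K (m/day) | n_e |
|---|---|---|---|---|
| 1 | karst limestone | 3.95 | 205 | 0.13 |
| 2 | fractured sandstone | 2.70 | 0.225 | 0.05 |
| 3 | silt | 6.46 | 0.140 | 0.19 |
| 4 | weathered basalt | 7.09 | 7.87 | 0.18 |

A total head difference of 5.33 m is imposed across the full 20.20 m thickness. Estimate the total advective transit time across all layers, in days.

With flow normal to the layers, continuity requires the same specific discharge q through every layer.
Σ(b_i/K_i) = 3.95/205 + 2.70/0.225 + 6.46/0.140 + 7.09/7.87 = 59.06 d.
q = Δh / Σ(b_i/K_i) = 5.33 / 59.06 = 0.09024 m/day.
In each layer the seepage velocity is v_i = q/n_i, so the layer transit time is t_i = b_i·n_i / q:
  layer 1 (karst limestone): t_1 = 3.95 × 0.13 / 0.09024 = 5.690 d
  layer 2 (fractured sandstone): t_2 = 2.70 × 0.05 / 0.09024 = 1.496 d
  layer 3 (silt): t_3 = 6.46 × 0.19 / 0.09024 = 13.60 d
  layer 4 (weathered basalt): t_4 = 7.09 × 0.18 / 0.09024 = 14.14 d
Total t = Σ t_i = 34.93 days.

34.9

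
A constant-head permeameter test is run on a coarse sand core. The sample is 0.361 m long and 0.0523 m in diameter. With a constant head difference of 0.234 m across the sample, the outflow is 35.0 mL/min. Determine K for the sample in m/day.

36.2

Cross-sectional area A = π·(d/2)² = π × (0.0523/2)² = 0.002148 m².
Convert discharge: 35.0 mL/min = 5.833e-07 m³/s.
Darcy's law rearranged: K = Q·L / (A·Δh) = 5.833e-07 × 0.361 / (0.002148 × 0.234) = 0.0004189 m/s = 36.19 m/day.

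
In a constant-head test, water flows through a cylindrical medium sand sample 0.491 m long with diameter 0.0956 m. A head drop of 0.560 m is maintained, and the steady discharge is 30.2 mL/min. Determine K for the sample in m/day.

Cross-sectional area A = π·(d/2)² = π × (0.0956/2)² = 0.007178 m².
Convert discharge: 30.2 mL/min = 5.033e-07 m³/s.
Darcy's law rearranged: K = Q·L / (A·Δh) = 5.033e-07 × 0.491 / (0.007178 × 0.560) = 6.148e-05 m/s = 5.312 m/day.

5.31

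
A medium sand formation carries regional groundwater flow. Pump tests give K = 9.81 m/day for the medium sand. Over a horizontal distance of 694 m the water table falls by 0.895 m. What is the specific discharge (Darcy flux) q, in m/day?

Hydraulic gradient i = Δh / L = 0.895 / 694 = 0.001290.
Specific discharge q = K · i = 9.810 × 0.001290 = 0.01265 m/day.

0.0127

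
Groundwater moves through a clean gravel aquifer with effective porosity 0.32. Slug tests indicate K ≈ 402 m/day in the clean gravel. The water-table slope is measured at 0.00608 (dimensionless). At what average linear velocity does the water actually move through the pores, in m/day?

7.64

Hydraulic gradient i = 0.00608.
Darcy flux q = K · i = 402.0 × 0.006080 = 2.444 m/day.
Seepage velocity v = q / n_e = 2.444 / 0.32 = 7.638 m/day.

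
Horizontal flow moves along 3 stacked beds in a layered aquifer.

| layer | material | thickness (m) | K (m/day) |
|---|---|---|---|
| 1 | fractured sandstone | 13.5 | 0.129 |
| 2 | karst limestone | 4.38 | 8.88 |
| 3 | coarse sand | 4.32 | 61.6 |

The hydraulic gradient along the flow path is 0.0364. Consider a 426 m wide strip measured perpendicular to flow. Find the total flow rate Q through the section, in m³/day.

4760

Flow is parallel to layering, so each bed carries its own Darcy discharge and the transmissivities add.
Σ(K_i·b_i) = 0.129×13.5 + 8.88×4.38 + 61.6×4.32 = 306.7 m²/day.
Hydraulic gradient i = 0.0364.
Q = Σ(K_i·b_i) · W · i = 306.7 × 426 × 0.03640 = 4757 m³/day.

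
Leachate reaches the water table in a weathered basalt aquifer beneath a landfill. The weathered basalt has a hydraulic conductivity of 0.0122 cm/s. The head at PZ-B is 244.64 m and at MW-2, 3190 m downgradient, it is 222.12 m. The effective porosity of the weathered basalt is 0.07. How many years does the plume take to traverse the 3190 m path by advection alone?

8.22

Convert K: 0.0122 cm/s × 864 = 10.54 m/day.
Hydraulic gradient i = (244.64 − 222.12) / 3190 = 22.52 / 3190 = 0.007060.
Darcy flux q = K · i = 10.54 × 0.007060 = 0.07441 m/day.
Seepage velocity v = q / n_e = 0.07441 / 0.07 = 1.063 m/day.
Travel time t = L / v = 3190 / 1.063 = 3001 days = 8.216 years.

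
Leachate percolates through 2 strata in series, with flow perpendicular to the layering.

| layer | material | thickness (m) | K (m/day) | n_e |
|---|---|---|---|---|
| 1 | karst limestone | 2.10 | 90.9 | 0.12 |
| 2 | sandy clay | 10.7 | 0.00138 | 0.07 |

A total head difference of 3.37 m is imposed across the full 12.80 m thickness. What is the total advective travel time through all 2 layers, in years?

With flow normal to the layers, continuity requires the same specific discharge q through every layer.
Σ(b_i/K_i) = 2.10/90.9 + 10.7/0.00138 = 7754 d.
q = Δh / Σ(b_i/K_i) = 3.37 / 7754 = 0.0004346 m/day.
In each layer the seepage velocity is v_i = q/n_i, so the layer transit time is t_i = b_i·n_i / q:
  layer 1 (karst limestone): t_1 = 2.10 × 0.12 / 0.0004346 = 579.8 d
  layer 2 (sandy clay): t_2 = 10.7 × 0.07 / 0.0004346 = 1723 d
Total t = Σ t_i = 2303 days = 6.306 years.

6.31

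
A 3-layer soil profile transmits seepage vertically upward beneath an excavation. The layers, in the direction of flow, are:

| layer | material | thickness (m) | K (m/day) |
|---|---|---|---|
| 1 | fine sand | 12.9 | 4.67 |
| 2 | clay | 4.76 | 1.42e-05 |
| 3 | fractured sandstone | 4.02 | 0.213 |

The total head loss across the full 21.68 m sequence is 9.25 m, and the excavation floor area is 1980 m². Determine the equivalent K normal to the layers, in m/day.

Flow is perpendicular to layering, so the layers act in series and the equivalent K is the thickness-weighted harmonic mean.
Total thickness L = 12.9 + 4.76 + 4.02 = 21.68 m.
Σ(b_i/K_i) = 12.9/4.67 + 4.76/1.42e-05 + 4.02/0.213 = 3.352e+05 d.
K_eq = L / Σ(b_i/K_i) = 21.68 / 3.352e+05 = 6.467e-05 m/day.

6.47e-05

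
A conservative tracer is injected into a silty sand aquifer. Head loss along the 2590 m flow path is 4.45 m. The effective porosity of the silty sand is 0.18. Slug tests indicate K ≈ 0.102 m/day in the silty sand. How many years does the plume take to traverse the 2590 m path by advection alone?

Hydraulic gradient i = Δh / L = 4.45 / 2590 = 0.001718.
Darcy flux q = K · i = 0.1020 × 0.001718 = 0.0001753 m/day.
Seepage velocity v = q / n_e = 0.0001753 / 0.18 = 0.0009736 m/day.
Travel time t = L / v = 2590 / 0.0009736 = 2.660e+06 days = 7283 years.

7280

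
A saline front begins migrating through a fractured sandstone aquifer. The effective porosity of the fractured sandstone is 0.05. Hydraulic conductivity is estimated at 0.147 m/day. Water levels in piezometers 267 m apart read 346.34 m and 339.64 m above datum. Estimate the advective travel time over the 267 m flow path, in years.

Hydraulic gradient i = (346.34 − 339.64) / 267 = 6.7 / 267 = 0.02509.
Darcy flux q = K · i = 0.1470 × 0.02509 = 0.003689 m/day.
Seepage velocity v = q / n_e = 0.003689 / 0.05 = 0.07378 m/day.
Travel time t = L / v = 267 / 0.07378 = 3619 days = 9.909 years.

9.91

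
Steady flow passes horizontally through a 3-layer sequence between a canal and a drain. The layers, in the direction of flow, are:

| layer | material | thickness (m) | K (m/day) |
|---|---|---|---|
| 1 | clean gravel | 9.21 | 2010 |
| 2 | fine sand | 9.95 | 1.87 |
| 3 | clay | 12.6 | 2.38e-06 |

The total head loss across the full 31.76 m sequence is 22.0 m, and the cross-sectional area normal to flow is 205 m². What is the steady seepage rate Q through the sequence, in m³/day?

0.000852

Flow is perpendicular to layering, so the layers act in series and the equivalent K is the thickness-weighted harmonic mean.
Total thickness L = 9.21 + 9.95 + 12.6 = 31.76 m.
Σ(b_i/K_i) = 9.21/2010 + 9.95/1.87 + 12.6/2.38e-06 = 5.294e+06 d.
K_eq = L / Σ(b_i/K_i) = 31.76 / 5.294e+06 = 5.999e-06 m/day.
Q = K_eq · A · (Δh/L) = 5.999e-06 × 205 × (22.0/31.76) = 0.0008519 m³/day.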